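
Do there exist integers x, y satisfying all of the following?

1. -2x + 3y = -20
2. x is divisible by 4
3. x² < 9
No

The full constraint system is jointly infeasible over the integers. Each constraint and what it forces:

  - -2x + 3y = -20: is a linear equation tying the variables together
  - x is divisible by 4: restricts x to multiples of 4
  - x² < 9: restricts x to |x| ≤ 2

The bounds confine x to {0} with 4 | x. For each value, substitute into the equation:
  • x = 0: the equation gives 3y = -20, so y would not be an integer.
Every case fails, so no integer solution exists.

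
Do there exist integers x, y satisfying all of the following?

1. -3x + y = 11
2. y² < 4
Yes

Take x = -4, y = -1. Substituting into each constraint:
  (1) -3(-4) + (-1) = 11 ✓
  (2) y² = (-1)² = 1, and 1 < 4 ✓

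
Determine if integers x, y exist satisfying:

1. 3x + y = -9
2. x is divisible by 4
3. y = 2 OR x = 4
Yes

Take x = 4, y = -21. Substituting into each constraint:
  (1) 3(4) + (-21) = -9 ✓
  (2) 4 = 4 × 1, remainder 0 ✓
  (3) x = 4, target 4 ✓ (second branch holds)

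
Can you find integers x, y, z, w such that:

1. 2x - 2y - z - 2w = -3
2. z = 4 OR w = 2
Yes

Take x = 0, y = -3, z = 5, w = 2. Substituting into each constraint:
  (1) 2(0) - 2(-3) + (-5) - 2(2) = -3 ✓
  (2) w = 2, target 2 ✓ (second branch holds)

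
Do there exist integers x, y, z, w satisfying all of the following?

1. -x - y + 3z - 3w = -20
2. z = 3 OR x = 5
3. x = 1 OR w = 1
Yes

Take x = 2, y = 24, z = 3, w = 1. Substituting into each constraint:
  (1) (-2) + (-24) + 3(3) - 3(1) = -20 ✓
  (2) z = 3, target 3 ✓ (first branch holds)
  (3) w = 1, target 1 ✓ (second branch holds)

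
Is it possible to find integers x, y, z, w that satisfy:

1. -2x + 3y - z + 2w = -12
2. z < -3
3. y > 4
Yes

Take x = 0, y = 6, z = -4, w = -17. Substituting into each constraint:
  (1) -2(0) + 3(6) + 4 + 2(-17) = -12 ✓
  (2) -4 < -3 ✓
  (3) 6 > 4 ✓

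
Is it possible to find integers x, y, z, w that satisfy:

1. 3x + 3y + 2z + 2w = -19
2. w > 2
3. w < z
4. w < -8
No

A contradictory subset is {w > 2, w < -8}. No integer assignment can satisfy these jointly:

  - w > 2: bounds one variable relative to a constant
  - w < -8: bounds one variable relative to a constant

Direct contradiction: the bounds on w require w ≥ 3 and w ≤ -9 simultaneously, which is empty.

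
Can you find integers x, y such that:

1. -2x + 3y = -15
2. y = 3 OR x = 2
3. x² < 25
No

The full constraint system is jointly infeasible over the integers. Each constraint and what it forces:

  - -2x + 3y = -15: is a linear equation tying the variables together
  - y = 3 OR x = 2: forces a choice: either y = 3 or x = 2
  - x² < 25: restricts x to |x| ≤ 4

Split on the disjunction (y = 3 OR x = 2):
  • If y = 3: the equation forces x = 12, but x² < 25 requires |x| ≤ 4.
  • If x = 2: with x = 2, every remaining term of the linear equation is divisible by 3, so the left side is ≡ 0 (mod 3); but the right side -11 ≡ 1 (mod 3). No integers can satisfy it.
Both branches are infeasible, so the system has no integer solution.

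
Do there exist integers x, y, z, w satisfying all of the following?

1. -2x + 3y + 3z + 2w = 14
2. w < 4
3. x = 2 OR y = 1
Yes

Take x = 2, y = 6, z = 0, w = 0. Substituting into each constraint:
  (1) -2(2) + 3(6) + 3(0) + 2(0) = 14 ✓
  (2) 0 < 4 ✓
  (3) x = 2, target 2 ✓ (first branch holds)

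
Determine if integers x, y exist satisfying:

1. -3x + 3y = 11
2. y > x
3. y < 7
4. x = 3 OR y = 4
No

Even the single constraint (-3x + 3y = 11) is infeasible over the integers.

  - -3x + 3y = 11: every term on the left is divisible by 3, so the LHS ≡ 0 (mod 3), but the RHS 11 is not — no integer solution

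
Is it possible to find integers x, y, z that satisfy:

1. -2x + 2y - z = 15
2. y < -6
Yes

Take x = -15, y = -7, z = 1. Substituting into each constraint:
  (1) -2(-15) + 2(-7) + (-1) = 15 ✓
  (2) -7 < -6 ✓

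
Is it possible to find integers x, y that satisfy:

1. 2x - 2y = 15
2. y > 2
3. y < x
No

Even the single constraint (2x - 2y = 15) is infeasible over the integers.

  - 2x - 2y = 15: every term on the left is divisible by 2, so the LHS ≡ 0 (mod 2), but the RHS 15 is not — no integer solution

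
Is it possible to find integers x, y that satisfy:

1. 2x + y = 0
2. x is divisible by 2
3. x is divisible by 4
Yes

Take x = 0, y = 0. Substituting into each constraint:
  (1) 2(0) + 0 = 0 ✓
  (2) 0 = 2 × 0, remainder 0 ✓
  (3) 0 = 4 × 0, remainder 0 ✓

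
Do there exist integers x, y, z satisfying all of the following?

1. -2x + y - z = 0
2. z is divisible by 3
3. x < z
Yes

Take x = -1, y = -2, z = 0. Substituting into each constraint:
  (1) -2(-1) + (-2) + 0 = 0 ✓
  (2) 0 = 3 × 0, remainder 0 ✓
  (3) -1 < 0 ✓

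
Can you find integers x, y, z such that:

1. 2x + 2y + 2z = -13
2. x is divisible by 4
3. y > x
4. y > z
No

Even the single constraint (2x + 2y + 2z = -13) is infeasible over the integers.

  - 2x + 2y + 2z = -13: every term on the left is divisible by 2, so the LHS ≡ 0 (mod 2), but the RHS -13 is not — no integer solution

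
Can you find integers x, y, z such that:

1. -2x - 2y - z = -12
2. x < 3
Yes

Take x = 2, y = 0, z = 8. Substituting into each constraint:
  (1) -2(2) - 2(0) + (-8) = -12 ✓
  (2) 2 < 3 ✓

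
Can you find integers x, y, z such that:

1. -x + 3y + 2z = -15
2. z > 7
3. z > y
Yes

Take x = 31, y = 0, z = 8. Substituting into each constraint:
  (1) (-31) + 3(0) + 2(8) = -15 ✓
  (2) 8 > 7 ✓
  (3) 8 > 0 ✓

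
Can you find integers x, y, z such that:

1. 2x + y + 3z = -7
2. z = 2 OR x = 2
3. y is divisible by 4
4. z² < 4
Yes

Take x = 2, y = -8, z = -1. Substituting into each constraint:
  (1) 2(2) + (-8) + 3(-1) = -7 ✓
  (2) x = 2, target 2 ✓ (second branch holds)
  (3) -8 = 4 × -2, remainder 0 ✓
  (4) z² = (-1)² = 1, and 1 < 4 ✓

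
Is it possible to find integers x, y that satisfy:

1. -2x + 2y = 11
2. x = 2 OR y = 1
No

Even the single constraint (-2x + 2y = 11) is infeasible over the integers.

  - -2x + 2y = 11: every term on the left is divisible by 2, so the LHS ≡ 0 (mod 2), but the RHS 11 is not — no integer solution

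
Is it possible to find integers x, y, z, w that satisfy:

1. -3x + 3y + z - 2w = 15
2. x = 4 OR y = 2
Yes

Take x = 5, y = 2, z = 0, w = -12. Substituting into each constraint:
  (1) -3(5) + 3(2) + 0 - 2(-12) = 15 ✓
  (2) y = 2, target 2 ✓ (second branch holds)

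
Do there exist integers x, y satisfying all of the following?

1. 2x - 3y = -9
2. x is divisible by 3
Yes

Take x = 0, y = 3. Substituting into each constraint:
  (1) 2(0) - 3(3) = -9 ✓
  (2) 0 = 3 × 0, remainder 0 ✓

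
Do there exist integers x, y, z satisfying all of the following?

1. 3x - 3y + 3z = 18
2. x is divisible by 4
Yes

Take x = 0, y = 0, z = 6. Substituting into each constraint:
  (1) 3(0) - 3(0) + 3(6) = 18 ✓
  (2) 0 = 4 × 0, remainder 0 ✓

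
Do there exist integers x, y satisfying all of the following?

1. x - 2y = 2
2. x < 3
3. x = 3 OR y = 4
No

The full constraint system is jointly infeasible over the integers. Each constraint and what it forces:

  - x - 2y = 2: is a linear equation tying the variables together
  - x < 3: bounds one variable relative to a constant
  - x = 3 OR y = 4: forces a choice: either x = 3 or y = 4

Split on the disjunction (x = 3 OR y = 4):
  • If x = 3: this contradicts the bound x ≤ 2.
  • If y = 4: the equation forces x = 10, which contradicts the bound x ≤ 2.
Both branches are infeasible, so the system has no integer solution.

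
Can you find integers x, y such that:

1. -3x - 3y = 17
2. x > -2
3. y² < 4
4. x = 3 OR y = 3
No

Even the single constraint (-3x - 3y = 17) is infeasible over the integers.

  - -3x - 3y = 17: every term on the left is divisible by 3, so the LHS ≡ 0 (mod 3), but the RHS 17 is not — no integer solution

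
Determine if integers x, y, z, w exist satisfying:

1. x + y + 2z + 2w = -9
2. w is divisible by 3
Yes

Take x = 0, y = -9, z = 0, w = 0. Substituting into each constraint:
  (1) 0 + (-9) + 2(0) + 2(0) = -9 ✓
  (2) 0 = 3 × 0, remainder 0 ✓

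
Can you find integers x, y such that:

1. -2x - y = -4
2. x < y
Yes

Take x = 1, y = 2. Substituting into each constraint:
  (1) -2(1) + (-2) = -4 ✓
  (2) 1 < 2 ✓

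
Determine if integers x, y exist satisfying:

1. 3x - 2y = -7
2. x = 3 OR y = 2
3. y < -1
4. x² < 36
No

A contradictory subset is {3x - 2y = -7, x = 3 OR y = 2, y < -1}. No integer assignment can satisfy these jointly:

  - 3x - 2y = -7: is a linear equation tying the variables together
  - x = 3 OR y = 2: forces a choice: either x = 3 or y = 2
  - y < -1: bounds one variable relative to a constant

Split on the disjunction (x = 3 OR y = 2):
  • If x = 3: the equation forces y = 8, which contradicts the bound y ≤ -2.
  • If y = 2: this contradicts the bound y ≤ -2.
Both branches are infeasible, so the system has no integer solution.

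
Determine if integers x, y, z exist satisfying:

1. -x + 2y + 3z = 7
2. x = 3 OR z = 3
Yes

Take x = 2, y = 0, z = 3. Substituting into each constraint:
  (1) (-2) + 2(0) + 3(3) = 7 ✓
  (2) z = 3, target 3 ✓ (second branch holds)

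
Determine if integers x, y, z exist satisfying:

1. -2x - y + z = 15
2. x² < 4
Yes

Take x = 0, y = 0, z = 15. Substituting into each constraint:
  (1) -2(0) + 0 + 15 = 15 ✓
  (2) x² = (0)² = 0, and 0 < 4 ✓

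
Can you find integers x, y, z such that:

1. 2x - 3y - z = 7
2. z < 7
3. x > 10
Yes

Take x = 11, y = 5, z = 0. Substituting into each constraint:
  (1) 2(11) - 3(5) + 0 = 7 ✓
  (2) 0 < 7 ✓
  (3) 11 > 10 ✓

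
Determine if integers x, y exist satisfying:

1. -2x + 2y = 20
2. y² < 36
Yes

Take x = -10, y = 0. Substituting into each constraint:
  (1) -2(-10) + 2(0) = 20 ✓
  (2) y² = (0)² = 0, and 0 < 36 ✓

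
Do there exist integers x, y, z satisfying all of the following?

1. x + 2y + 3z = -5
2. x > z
Yes

Take x = 1, y = -3, z = 0. Substituting into each constraint:
  (1) 1 + 2(-3) + 3(0) = -5 ✓
  (2) 1 > 0 ✓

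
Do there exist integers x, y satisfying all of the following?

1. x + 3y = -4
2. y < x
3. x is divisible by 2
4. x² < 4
No

A contradictory subset is {x + 3y = -4, y < x, x² < 4}. No integer assignment can satisfy these jointly:

  - x + 3y = -4: is a linear equation tying the variables together
  - y < x: bounds one variable relative to another variable
  - x² < 4: restricts x to |x| ≤ 1

The bounds confine x to {-1, 0, 1}. For each value, substitute into the equation:
  • x = -1: the equation forces y = -1, but x > y fails since -1 ≤ -1.
  • x = 0: the equation gives 3y = -4, so y would not be an integer.
  • x = 1: the equation gives 3y = -5, so y would not be an integer.
Every case fails, so no integer solution exists.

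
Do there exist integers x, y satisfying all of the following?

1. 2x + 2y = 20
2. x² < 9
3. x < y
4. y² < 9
No

The full constraint system is jointly infeasible over the integers. Each constraint and what it forces:

  - 2x + 2y = 20: is a linear equation tying the variables together
  - x² < 9: restricts x to |x| ≤ 2
  - x < y: bounds one variable relative to another variable
  - y² < 9: restricts y to |y| ≤ 2

Range argument: with x ∈ [-2, 2], y ∈ [-2, 2], the left side of the equation is at most 8, but the right side is 20 > 8. No integer solution exists.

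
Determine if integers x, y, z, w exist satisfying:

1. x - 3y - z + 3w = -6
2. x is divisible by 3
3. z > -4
Yes

Take x = 0, y = 0, z = 6, w = 0. Substituting into each constraint:
  (1) 0 - 3(0) + (-6) + 3(0) = -6 ✓
  (2) 0 = 3 × 0, remainder 0 ✓
  (3) 6 > -4 ✓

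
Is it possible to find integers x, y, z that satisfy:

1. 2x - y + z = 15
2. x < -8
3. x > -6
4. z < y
No

A contradictory subset is {x < -8, x > -6}. No integer assignment can satisfy these jointly:

  - x < -8: bounds one variable relative to a constant
  - x > -6: bounds one variable relative to a constant

Direct contradiction: the bounds on x require x ≥ -5 and x ≤ -9 simultaneously, which is empty.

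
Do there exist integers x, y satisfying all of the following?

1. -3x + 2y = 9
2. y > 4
Yes

Take x = 1, y = 6. Substituting into each constraint:
  (1) -3(1) + 2(6) = 9 ✓
  (2) 6 > 4 ✓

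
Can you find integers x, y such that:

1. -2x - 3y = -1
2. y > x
Yes

Take x = -1, y = 1. Substituting into each constraint:
  (1) -2(-1) - 3(1) = -1 ✓
  (2) 1 > -1 ✓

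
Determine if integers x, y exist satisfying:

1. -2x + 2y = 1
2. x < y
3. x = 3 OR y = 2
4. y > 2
No

Even the single constraint (-2x + 2y = 1) is infeasible over the integers.

  - -2x + 2y = 1: every term on the left is divisible by 2, so the LHS ≡ 0 (mod 2), but the RHS 1 is not — no integer solution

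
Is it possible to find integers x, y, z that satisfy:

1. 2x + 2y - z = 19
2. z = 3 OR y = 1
Yes

Take x = 0, y = 1, z = -17. Substituting into each constraint:
  (1) 2(0) + 2(1) + 17 = 19 ✓
  (2) y = 1, target 1 ✓ (second branch holds)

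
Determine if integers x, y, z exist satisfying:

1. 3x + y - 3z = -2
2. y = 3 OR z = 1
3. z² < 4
Yes

Take x = -1, y = 4, z = 1. Substituting into each constraint:
  (1) 3(-1) + 4 - 3(1) = -2 ✓
  (2) z = 1, target 1 ✓ (second branch holds)
  (3) z² = (1)² = 1, and 1 < 4 ✓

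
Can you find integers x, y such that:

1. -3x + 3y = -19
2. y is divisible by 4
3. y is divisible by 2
No

Even the single constraint (-3x + 3y = -19) is infeasible over the integers.

  - -3x + 3y = -19: every term on the left is divisible by 3, so the LHS ≡ 0 (mod 3), but the RHS -19 is not — no integer solution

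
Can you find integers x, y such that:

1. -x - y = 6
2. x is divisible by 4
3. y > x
Yes

Take x = -4, y = -2. Substituting into each constraint:
  (1) 4 + 2 = 6 ✓
  (2) -4 = 4 × -1, remainder 0 ✓
  (3) -2 > -4 ✓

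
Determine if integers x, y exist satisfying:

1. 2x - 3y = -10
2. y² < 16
Yes

Take x = -5, y = 0. Substituting into each constraint:
  (1) 2(-5) - 3(0) = -10 ✓
  (2) y² = (0)² = 0, and 0 < 16 ✓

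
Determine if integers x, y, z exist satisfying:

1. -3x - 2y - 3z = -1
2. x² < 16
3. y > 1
Yes

Take x = 0, y = 2, z = -1. Substituting into each constraint:
  (1) -3(0) - 2(2) - 3(-1) = -1 ✓
  (2) x² = (0)² = 0, and 0 < 16 ✓
  (3) 2 > 1 ✓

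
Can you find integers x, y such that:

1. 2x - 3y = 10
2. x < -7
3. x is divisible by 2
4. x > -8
No

A contradictory subset is {x < -7, x > -8}. No integer assignment can satisfy these jointly:

  - x < -7: bounds one variable relative to a constant
  - x > -8: bounds one variable relative to a constant

Direct contradiction: the bounds on x require x ≥ -7 and x ≤ -8 simultaneously, which is empty.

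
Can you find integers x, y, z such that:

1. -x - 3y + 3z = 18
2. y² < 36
Yes

Take x = 0, y = 0, z = 6. Substituting into each constraint:
  (1) 0 - 3(0) + 3(6) = 18 ✓
  (2) y² = (0)² = 0, and 0 < 36 ✓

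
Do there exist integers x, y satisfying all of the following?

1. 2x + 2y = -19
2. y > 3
No

Even the single constraint (2x + 2y = -19) is infeasible over the integers.

  - 2x + 2y = -19: every term on the left is divisible by 2, so the LHS ≡ 0 (mod 2), but the RHS -19 is not — no integer solution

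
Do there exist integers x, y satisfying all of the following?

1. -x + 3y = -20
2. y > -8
Yes

Take x = 2, y = -6. Substituting into each constraint:
  (1) (-2) + 3(-6) = -20 ✓
  (2) -6 > -8 ✓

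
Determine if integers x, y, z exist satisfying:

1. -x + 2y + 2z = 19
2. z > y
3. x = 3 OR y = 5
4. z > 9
Yes

Take x = 11, y = 5, z = 10. Substituting into each constraint:
  (1) (-11) + 2(5) + 2(10) = 19 ✓
  (2) 10 > 5 ✓
  (3) y = 5, target 5 ✓ (second branch holds)
  (4) 10 > 9 ✓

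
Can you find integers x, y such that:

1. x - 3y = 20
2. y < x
Yes

Take x = 2, y = -6. Substituting into each constraint:
  (1) 2 - 3(-6) = 20 ✓
  (2) -6 < 2 ✓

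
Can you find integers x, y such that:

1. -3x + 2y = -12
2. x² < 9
Yes

Take x = 0, y = -6. Substituting into each constraint:
  (1) -3(0) + 2(-6) = -12 ✓
  (2) x² = (0)² = 0, and 0 < 9 ✓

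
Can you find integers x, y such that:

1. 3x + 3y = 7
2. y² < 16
No

Even the single constraint (3x + 3y = 7) is infeasible over the integers.

  - 3x + 3y = 7: every term on the left is divisible by 3, so the LHS ≡ 0 (mod 3), but the RHS 7 is not — no integer solution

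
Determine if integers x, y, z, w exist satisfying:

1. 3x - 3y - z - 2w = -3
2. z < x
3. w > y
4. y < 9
Yes

Take x = -1, y = 0, z = -2, w = 1. Substituting into each constraint:
  (1) 3(-1) - 3(0) + 2 - 2(1) = -3 ✓
  (2) -2 < -1 ✓
  (3) 1 > 0 ✓
  (4) 0 < 9 ✓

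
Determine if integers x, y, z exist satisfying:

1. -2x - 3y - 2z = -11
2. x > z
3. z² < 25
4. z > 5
No

A contradictory subset is {z² < 25, z > 5}. No integer assignment can satisfy these jointly:

  - z² < 25: restricts z to |z| ≤ 4
  - z > 5: bounds one variable relative to a constant

Direct contradiction: the bounds on z require z ≥ 6 and z ≤ 4 simultaneously, which is empty.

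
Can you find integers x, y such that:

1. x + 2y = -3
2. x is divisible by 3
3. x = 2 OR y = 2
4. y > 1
No

The full constraint system is jointly infeasible over the integers. Each constraint and what it forces:

  - x + 2y = -3: is a linear equation tying the variables together
  - x is divisible by 3: restricts x to multiples of 3
  - x = 2 OR y = 2: forces a choice: either x = 2 or y = 2
  - y > 1: bounds one variable relative to a constant

Split on the disjunction (x = 2 OR y = 2):
  • If x = 2: this contradicts the divisibility constraint — 2 is not a multiple of 3.
  • If y = 2: with y = 2, writing x = 3x', every remaining term of the linear equation is divisible by 3, so the left side is ≡ 0 (mod 3); but the right side -7 ≡ 2 (mod 3). No integers can satisfy it.
Both branches are infeasible, so the system has no integer solution.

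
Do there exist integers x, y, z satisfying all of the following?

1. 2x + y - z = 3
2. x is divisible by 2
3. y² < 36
Yes

Take x = 0, y = 3, z = 0. Substituting into each constraint:
  (1) 2(0) + 3 + 0 = 3 ✓
  (2) 0 = 2 × 0, remainder 0 ✓
  (3) y² = (3)² = 9, and 9 < 36 ✓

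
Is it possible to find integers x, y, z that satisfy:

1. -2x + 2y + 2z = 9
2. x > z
No

Even the single constraint (-2x + 2y + 2z = 9) is infeasible over the integers.

  - -2x + 2y + 2z = 9: every term on the left is divisible by 2, so the LHS ≡ 0 (mod 2), but the RHS 9 is not — no integer solution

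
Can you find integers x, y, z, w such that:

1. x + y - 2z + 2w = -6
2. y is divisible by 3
Yes

Take x = -6, y = 0, z = 0, w = 0. Substituting into each constraint:
  (1) (-6) + 0 - 2(0) + 2(0) = -6 ✓
  (2) 0 = 3 × 0, remainder 0 ✓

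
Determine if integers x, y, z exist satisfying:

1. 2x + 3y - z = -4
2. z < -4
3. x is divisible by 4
Yes

Take x = 0, y = -3, z = -5. Substituting into each constraint:
  (1) 2(0) + 3(-3) + 5 = -4 ✓
  (2) -5 < -4 ✓
  (3) 0 = 4 × 0, remainder 0 ✓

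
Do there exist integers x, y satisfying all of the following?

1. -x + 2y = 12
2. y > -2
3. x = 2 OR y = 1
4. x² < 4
No

A contradictory subset is {-x + 2y = 12, x = 2 OR y = 1, x² < 4}. No integer assignment can satisfy these jointly:

  - -x + 2y = 12: is a linear equation tying the variables together
  - x = 2 OR y = 1: forces a choice: either x = 2 or y = 1
  - x² < 4: restricts x to |x| ≤ 1

Split on the disjunction (x = 2 OR y = 1):
  • If x = 2: this contradicts x² < 4, which requires |x| ≤ 1.
  • If y = 1: the equation forces x = -10, but x² < 4 requires |x| ≤ 1.
Both branches are infeasible, so the system has no integer solution.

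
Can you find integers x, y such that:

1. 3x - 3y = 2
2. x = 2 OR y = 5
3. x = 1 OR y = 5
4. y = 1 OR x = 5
No

Even the single constraint (3x - 3y = 2) is infeasible over the integers.

  - 3x - 3y = 2: every term on the left is divisible by 3, so the LHS ≡ 0 (mod 3), but the RHS 2 is not — no integer solution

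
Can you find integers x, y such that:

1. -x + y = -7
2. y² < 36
Yes

Take x = 7, y = 0. Substituting into each constraint:
  (1) (-7) + 0 = -7 ✓
  (2) y² = (0)² = 0, and 0 < 36 ✓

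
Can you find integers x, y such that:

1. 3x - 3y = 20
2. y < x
No

Even the single constraint (3x - 3y = 20) is infeasible over the integers.

  - 3x - 3y = 20: every term on the left is divisible by 3, so the LHS ≡ 0 (mod 3), but the RHS 20 is not — no integer solution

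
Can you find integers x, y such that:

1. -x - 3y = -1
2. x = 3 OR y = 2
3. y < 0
No

The full constraint system is jointly infeasible over the integers. Each constraint and what it forces:

  - -x - 3y = -1: is a linear equation tying the variables together
  - x = 3 OR y = 2: forces a choice: either x = 3 or y = 2
  - y < 0: bounds one variable relative to a constant

Split on the disjunction (x = 3 OR y = 2):
  • If x = 3: with x = 3, every remaining term of the linear equation is divisible by 3, so the left side is ≡ 0 (mod 3); but the right side 2 ≡ 2 (mod 3). No integers can satisfy it.
  • If y = 2: this contradicts the bound y ≤ -1.
Both branches are infeasible, so the system has no integer solution.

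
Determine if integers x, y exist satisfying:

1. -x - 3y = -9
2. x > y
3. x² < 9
No

The full constraint system is jointly infeasible over the integers. Each constraint and what it forces:

  - -x - 3y = -9: is a linear equation tying the variables together
  - x > y: bounds one variable relative to another variable
  - x² < 9: restricts x to |x| ≤ 2

Propagating the comparison: y < x and x ≤ 2 give y ≤ 1. Range argument: with x ∈ [-2, 2], y ∈ [−∞, 1], the left side of the equation is at least -5, but the right side is -9 < -5. No integer solution exists.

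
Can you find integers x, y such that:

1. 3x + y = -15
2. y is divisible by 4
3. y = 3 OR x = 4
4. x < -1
No

A contradictory subset is {y is divisible by 4, y = 3 OR x = 4, x < -1}. No integer assignment can satisfy these jointly:

  - y is divisible by 4: restricts y to multiples of 4
  - y = 3 OR x = 4: forces a choice: either y = 3 or x = 4
  - x < -1: bounds one variable relative to a constant

Split on the disjunction (y = 3 OR x = 4):
  • If y = 3: this contradicts the divisibility constraint — 3 is not a multiple of 4.
  • If x = 4: this contradicts the bound x ≤ -2.
Both branches are infeasible, so the system has no integer solution.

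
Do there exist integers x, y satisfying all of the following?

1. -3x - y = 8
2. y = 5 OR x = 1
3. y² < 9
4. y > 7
No

A contradictory subset is {-3x - y = 8, y = 5 OR x = 1, y > 7}. No integer assignment can satisfy these jointly:

  - -3x - y = 8: is a linear equation tying the variables together
  - y = 5 OR x = 1: forces a choice: either y = 5 or x = 1
  - y > 7: bounds one variable relative to a constant

Split on the disjunction (y = 5 OR x = 1):
  • If y = 5: this contradicts the bound y ≥ 8.
  • If x = 1: the equation forces y = -11, which contradicts the bound y ≥ 8.
Both branches are infeasible, so the system has no integer solution.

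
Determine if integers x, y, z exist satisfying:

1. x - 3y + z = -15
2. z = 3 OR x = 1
Yes

Take x = -18, y = 0, z = 3. Substituting into each constraint:
  (1) (-18) - 3(0) + 3 = -15 ✓
  (2) z = 3, target 3 ✓ (first branch holds)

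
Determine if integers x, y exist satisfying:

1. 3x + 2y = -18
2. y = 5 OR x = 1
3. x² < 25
No

A contradictory subset is {3x + 2y = -18, y = 5 OR x = 1}. No integer assignment can satisfy these jointly:

  - 3x + 2y = -18: is a linear equation tying the variables together
  - y = 5 OR x = 1: forces a choice: either y = 5 or x = 1

Split on the disjunction (y = 5 OR x = 1):
  • If y = 5: with y = 5, every remaining term of the linear equation is divisible by 3, so the left side is ≡ 0 (mod 3); but the right side -28 ≡ 2 (mod 3). No integers can satisfy it.
  • If x = 1: with x = 1, every remaining term of the linear equation is divisible by 2, so the left side is ≡ 0 (mod 2); but the right side -21 ≡ 1 (mod 2). No integers can satisfy it.
Both branches are infeasible, so the system has no integer solution.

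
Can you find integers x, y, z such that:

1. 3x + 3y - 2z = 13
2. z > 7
Yes

Take x = 0, y = 11, z = 10. Substituting into each constraint:
  (1) 3(0) + 3(11) - 2(10) = 13 ✓
  (2) 10 > 7 ✓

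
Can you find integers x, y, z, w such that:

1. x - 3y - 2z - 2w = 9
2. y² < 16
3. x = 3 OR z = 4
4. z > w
Yes

Take x = 3, y = -2, z = 2, w = -2. Substituting into each constraint:
  (1) 3 - 3(-2) - 2(2) - 2(-2) = 9 ✓
  (2) y² = (-2)² = 4, and 4 < 16 ✓
  (3) x = 3, target 3 ✓ (first branch holds)
  (4) 2 > -2 ✓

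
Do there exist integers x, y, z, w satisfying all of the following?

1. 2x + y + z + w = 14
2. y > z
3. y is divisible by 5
Yes

Take x = 7, y = 0, z = -1, w = 1. Substituting into each constraint:
  (1) 2(7) + 0 + (-1) + 1 = 14 ✓
  (2) 0 > -1 ✓
  (3) 0 = 5 × 0, remainder 0 ✓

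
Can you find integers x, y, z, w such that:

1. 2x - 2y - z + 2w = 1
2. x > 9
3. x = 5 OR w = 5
Yes

Take x = 10, y = 0, z = 29, w = 5. Substituting into each constraint:
  (1) 2(10) - 2(0) + (-29) + 2(5) = 1 ✓
  (2) 10 > 9 ✓
  (3) w = 5, target 5 ✓ (second branch holds)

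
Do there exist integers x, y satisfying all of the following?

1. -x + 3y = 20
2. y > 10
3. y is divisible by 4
Yes

Take x = 16, y = 12. Substituting into each constraint:
  (1) (-16) + 3(12) = 20 ✓
  (2) 12 > 10 ✓
  (3) 12 = 4 × 3, remainder 0 ✓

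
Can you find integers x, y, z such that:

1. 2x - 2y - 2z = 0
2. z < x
Yes

Take x = 0, y = 1, z = -1. Substituting into each constraint:
  (1) 2(0) - 2(1) - 2(-1) = 0 ✓
  (2) -1 < 0 ✓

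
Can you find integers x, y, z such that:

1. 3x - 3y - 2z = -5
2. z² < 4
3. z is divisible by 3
No

A contradictory subset is {3x - 3y - 2z = -5, z is divisible by 3}. No integer assignment can satisfy these jointly:

  - 3x - 3y - 2z = -5: is a linear equation tying the variables together
  - z is divisible by 3: restricts z to multiples of 3

Modular obstruction: writing z = 3z', every remaining term of the linear equation is divisible by 3, so the left side is ≡ 0 (mod 3); but the right side -5 ≡ 1 (mod 3). No integers can satisfy it.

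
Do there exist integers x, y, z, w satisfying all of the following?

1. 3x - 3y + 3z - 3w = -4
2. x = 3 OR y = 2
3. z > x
No

Even the single constraint (3x - 3y + 3z - 3w = -4) is infeasible over the integers.

  - 3x - 3y + 3z - 3w = -4: every term on the left is divisible by 3, so the LHS ≡ 0 (mod 3), but the RHS -4 is not — no integer solution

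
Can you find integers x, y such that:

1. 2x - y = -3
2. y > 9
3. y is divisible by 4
No

A contradictory subset is {2x - y = -3, y is divisible by 4}. No integer assignment can satisfy these jointly:

  - 2x - y = -3: is a linear equation tying the variables together
  - y is divisible by 4: restricts y to multiples of 4

Modular obstruction: writing y = 4y', every remaining term of the linear equation is divisible by 2, so the left side is ≡ 0 (mod 2); but the right side -3 ≡ 1 (mod 2). No integers can satisfy it.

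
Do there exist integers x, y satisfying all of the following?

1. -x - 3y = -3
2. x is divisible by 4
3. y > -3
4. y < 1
No

The full constraint system is jointly infeasible over the integers. Each constraint and what it forces:

  - -x - 3y = -3: is a linear equation tying the variables together
  - x is divisible by 4: restricts x to multiples of 4
  - y > -3: bounds one variable relative to a constant
  - y < 1: bounds one variable relative to a constant

The bounds confine y to {-2, -1, 0}. For each value, substitute into the equation:
  • y = -2: the equation forces x = 9, but 4 does not divide 9.
  • y = -1: the equation forces x = 6, but 4 does not divide 6.
  • y = 0: the equation forces x = 3, but 4 does not divide 3.
Every case fails, so no integer solution exists.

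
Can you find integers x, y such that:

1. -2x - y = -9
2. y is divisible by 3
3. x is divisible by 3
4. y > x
Yes

Take x = 0, y = 9. Substituting into each constraint:
  (1) -2(0) + (-9) = -9 ✓
  (2) 9 = 3 × 3, remainder 0 ✓
  (3) 0 = 3 × 0, remainder 0 ✓
  (4) 9 > 0 ✓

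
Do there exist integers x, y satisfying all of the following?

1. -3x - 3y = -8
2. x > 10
No

Even the single constraint (-3x - 3y = -8) is infeasible over the integers.

  - -3x - 3y = -8: every term on the left is divisible by 3, so the LHS ≡ 0 (mod 3), but the RHS -8 is not — no integer solution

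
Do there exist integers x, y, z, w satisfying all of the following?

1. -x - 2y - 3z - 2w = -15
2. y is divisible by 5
Yes

Take x = 15, y = 0, z = 0, w = 0. Substituting into each constraint:
  (1) (-15) - 2(0) - 3(0) - 2(0) = -15 ✓
  (2) 0 = 5 × 0, remainder 0 ✓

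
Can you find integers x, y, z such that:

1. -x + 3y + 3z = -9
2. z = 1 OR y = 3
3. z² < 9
Yes

Take x = 24, y = 4, z = 1. Substituting into each constraint:
  (1) (-24) + 3(4) + 3(1) = -9 ✓
  (2) z = 1, target 1 ✓ (first branch holds)
  (3) z² = (1)² = 1, and 1 < 9 ✓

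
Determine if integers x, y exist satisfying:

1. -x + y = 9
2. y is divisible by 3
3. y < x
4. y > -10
No

A contradictory subset is {-x + y = 9, y < x}. No integer assignment can satisfy these jointly:

  - -x + y = 9: is a linear equation tying the variables together
  - y < x: bounds one variable relative to another variable

From the equation, x − y = -9, i.e. x − y = -9; but x > y requires x − y ≥ 1. Contradiction.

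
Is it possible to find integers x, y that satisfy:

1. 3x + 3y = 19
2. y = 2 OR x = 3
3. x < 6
No

Even the single constraint (3x + 3y = 19) is infeasible over the integers.

  - 3x + 3y = 19: every term on the left is divisible by 3, so the LHS ≡ 0 (mod 3), but the RHS 19 is not — no integer solution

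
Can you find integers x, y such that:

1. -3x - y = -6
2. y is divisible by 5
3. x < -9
Yes

Take x = -13, y = 45. Substituting into each constraint:
  (1) -3(-13) + (-45) = -6 ✓
  (2) 45 = 5 × 9, remainder 0 ✓
  (3) -13 < -9 ✓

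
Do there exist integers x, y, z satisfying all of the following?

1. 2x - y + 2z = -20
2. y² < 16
Yes

Take x = 0, y = 0, z = -10. Substituting into each constraint:
  (1) 2(0) + 0 + 2(-10) = -20 ✓
  (2) y² = (0)² = 0, and 0 < 16 ✓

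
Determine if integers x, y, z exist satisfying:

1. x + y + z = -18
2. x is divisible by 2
Yes

Take x = 0, y = -18, z = 0. Substituting into each constraint:
  (1) 0 + (-18) + 0 = -18 ✓
  (2) 0 = 2 × 0, remainder 0 ✓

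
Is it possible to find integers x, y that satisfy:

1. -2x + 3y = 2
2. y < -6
Yes

Take x = -13, y = -8. Substituting into each constraint:
  (1) -2(-13) + 3(-8) = 2 ✓
  (2) -8 < -6 ✓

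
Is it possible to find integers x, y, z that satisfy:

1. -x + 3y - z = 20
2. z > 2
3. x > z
Yes

Take x = 4, y = 9, z = 3. Substituting into each constraint:
  (1) (-4) + 3(9) + (-3) = 20 ✓
  (2) 3 > 2 ✓
  (3) 4 > 3 ✓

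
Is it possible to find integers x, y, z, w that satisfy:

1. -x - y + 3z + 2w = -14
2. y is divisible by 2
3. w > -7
Yes

Take x = 0, y = 2, z = -4, w = 0. Substituting into each constraint:
  (1) 0 + (-2) + 3(-4) + 2(0) = -14 ✓
  (2) 2 = 2 × 1, remainder 0 ✓
  (3) 0 > -7 ✓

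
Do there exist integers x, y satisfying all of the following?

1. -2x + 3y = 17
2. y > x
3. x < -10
Yes

Take x = -13, y = -3. Substituting into each constraint:
  (1) -2(-13) + 3(-3) = 17 ✓
  (2) -3 > -13 ✓
  (3) -13 < -10 ✓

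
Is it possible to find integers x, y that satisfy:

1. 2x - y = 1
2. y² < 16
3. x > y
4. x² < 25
Yes

Take x = 0, y = -1. Substituting into each constraint:
  (1) 2(0) + 1 = 1 ✓
  (2) y² = (-1)² = 1, and 1 < 16 ✓
  (3) 0 > -1 ✓
  (4) x² = (0)² = 0, and 0 < 25 ✓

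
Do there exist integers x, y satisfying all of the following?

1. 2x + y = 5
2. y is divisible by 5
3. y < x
Yes

Take x = 5, y = -5. Substituting into each constraint:
  (1) 2(5) + (-5) = 5 ✓
  (2) -5 = 5 × -1, remainder 0 ✓
  (3) -5 < 5 ✓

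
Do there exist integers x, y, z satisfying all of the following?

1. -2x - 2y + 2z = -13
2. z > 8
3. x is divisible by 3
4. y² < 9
No

Even the single constraint (-2x - 2y + 2z = -13) is infeasible over the integers.

  - -2x - 2y + 2z = -13: every term on the left is divisible by 2, so the LHS ≡ 0 (mod 2), but the RHS -13 is not — no integer solution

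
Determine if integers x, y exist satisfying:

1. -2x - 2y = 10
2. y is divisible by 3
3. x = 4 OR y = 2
Yes

Take x = 4, y = -9. Substituting into each constraint:
  (1) -2(4) - 2(-9) = 10 ✓
  (2) -9 = 3 × -3, remainder 0 ✓
  (3) x = 4, target 4 ✓ (first branch holds)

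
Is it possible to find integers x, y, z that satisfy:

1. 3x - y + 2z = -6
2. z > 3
Yes

Take x = 0, y = 14, z = 4. Substituting into each constraint:
  (1) 3(0) + (-14) + 2(4) = -6 ✓
  (2) 4 > 3 ✓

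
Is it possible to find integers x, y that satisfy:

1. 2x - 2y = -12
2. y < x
No

The full constraint system is jointly infeasible over the integers. Each constraint and what it forces:

  - 2x - 2y = -12: is a linear equation tying the variables together
  - y < x: bounds one variable relative to another variable

From the equation, x − y = -6, i.e. x − y = -6; but x > y requires x − y ≥ 1. Contradiction.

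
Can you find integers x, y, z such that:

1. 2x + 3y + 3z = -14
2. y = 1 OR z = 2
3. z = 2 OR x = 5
Yes

Take x = 5, y = -10, z = 2. Substituting into each constraint:
  (1) 2(5) + 3(-10) + 3(2) = -14 ✓
  (2) z = 2, target 2 ✓ (second branch holds)
  (3) z = 2, target 2 ✓ (first branch holds)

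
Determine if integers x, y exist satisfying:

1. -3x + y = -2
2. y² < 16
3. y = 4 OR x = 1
Yes

Take x = 1, y = 1. Substituting into each constraint:
  (1) -3(1) + 1 = -2 ✓
  (2) y² = (1)² = 1, and 1 < 16 ✓
  (3) x = 1, target 1 ✓ (second branch holds)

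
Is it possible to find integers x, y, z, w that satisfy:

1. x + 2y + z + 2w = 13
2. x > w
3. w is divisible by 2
Yes

Take x = 1, y = 6, z = 0, w = 0. Substituting into each constraint:
  (1) 1 + 2(6) + 0 + 2(0) = 13 ✓
  (2) 1 > 0 ✓
  (3) 0 = 2 × 0, remainder 0 ✓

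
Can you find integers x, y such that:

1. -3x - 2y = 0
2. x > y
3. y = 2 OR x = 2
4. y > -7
Yes

Take x = 2, y = -3. Substituting into each constraint:
  (1) -3(2) - 2(-3) = 0 ✓
  (2) 2 > -3 ✓
  (3) x = 2, target 2 ✓ (second branch holds)
  (4) -3 > -7 ✓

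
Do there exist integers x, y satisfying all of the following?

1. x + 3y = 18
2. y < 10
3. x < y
Yes

Take x = 3, y = 5. Substituting into each constraint:
  (1) 3 + 3(5) = 18 ✓
  (2) 5 < 10 ✓
  (3) 3 < 5 ✓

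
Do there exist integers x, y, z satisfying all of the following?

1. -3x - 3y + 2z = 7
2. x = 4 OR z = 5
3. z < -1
Yes

Take x = 4, y = -9, z = -4. Substituting into each constraint:
  (1) -3(4) - 3(-9) + 2(-4) = 7 ✓
  (2) x = 4, target 4 ✓ (first branch holds)
  (3) -4 < -1 ✓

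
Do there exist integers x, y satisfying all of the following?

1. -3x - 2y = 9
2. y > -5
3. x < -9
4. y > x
Yes

Take x = -11, y = 12. Substituting into each constraint:
  (1) -3(-11) - 2(12) = 9 ✓
  (2) 12 > -5 ✓
  (3) -11 < -9 ✓
  (4) 12 > -11 ✓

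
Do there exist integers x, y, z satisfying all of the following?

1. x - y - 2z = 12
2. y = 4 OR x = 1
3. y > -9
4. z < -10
Yes

Take x = -6, y = 4, z = -11. Substituting into each constraint:
  (1) (-6) + (-4) - 2(-11) = 12 ✓
  (2) y = 4, target 4 ✓ (first branch holds)
  (3) 4 > -9 ✓
  (4) -11 < -10 ✓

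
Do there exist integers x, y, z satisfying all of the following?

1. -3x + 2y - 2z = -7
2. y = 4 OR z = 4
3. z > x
Yes

Take x = 3, y = 5, z = 4. Substituting into each constraint:
  (1) -3(3) + 2(5) - 2(4) = -7 ✓
  (2) z = 4, target 4 ✓ (second branch holds)
  (3) 4 > 3 ✓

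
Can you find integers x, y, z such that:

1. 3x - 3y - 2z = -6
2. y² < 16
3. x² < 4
Yes

Take x = 0, y = 2, z = 0. Substituting into each constraint:
  (1) 3(0) - 3(2) - 2(0) = -6 ✓
  (2) y² = (2)² = 4, and 4 < 16 ✓
  (3) x² = (0)² = 0, and 0 < 4 ✓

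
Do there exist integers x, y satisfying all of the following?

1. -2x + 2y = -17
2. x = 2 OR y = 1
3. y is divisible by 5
No

Even the single constraint (-2x + 2y = -17) is infeasible over the integers.

  - -2x + 2y = -17: every term on the left is divisible by 2, so the LHS ≡ 0 (mod 2), but the RHS -17 is not — no integer solution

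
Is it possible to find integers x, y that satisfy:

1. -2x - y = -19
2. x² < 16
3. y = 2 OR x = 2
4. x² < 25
Yes

Take x = 2, y = 15. Substituting into each constraint:
  (1) -2(2) + (-15) = -19 ✓
  (2) x² = (2)² = 4, and 4 < 16 ✓
  (3) x = 2, target 2 ✓ (second branch holds)
  (4) x² = (2)² = 4, and 4 < 25 ✓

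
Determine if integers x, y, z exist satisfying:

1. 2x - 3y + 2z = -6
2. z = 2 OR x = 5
Yes

Take x = 1, y = 4, z = 2. Substituting into each constraint:
  (1) 2(1) - 3(4) + 2(2) = -6 ✓
  (2) z = 2, target 2 ✓ (first branch holds)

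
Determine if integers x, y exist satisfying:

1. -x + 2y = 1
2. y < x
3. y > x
No

A contradictory subset is {y < x, y > x}. No integer assignment can satisfy these jointly:

  - y < x: bounds one variable relative to another variable
  - y > x: bounds one variable relative to another variable

Direct contradiction: x > y and y > x cannot both hold.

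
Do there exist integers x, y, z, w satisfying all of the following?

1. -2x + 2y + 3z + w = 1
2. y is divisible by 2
Yes

Take x = 0, y = 0, z = 0, w = 1. Substituting into each constraint:
  (1) -2(0) + 2(0) + 3(0) + 1 = 1 ✓
  (2) 0 = 2 × 0, remainder 0 ✓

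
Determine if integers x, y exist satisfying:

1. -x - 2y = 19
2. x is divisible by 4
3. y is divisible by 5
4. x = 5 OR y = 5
No

The full constraint system is jointly infeasible over the integers. Each constraint and what it forces:

  - -x - 2y = 19: is a linear equation tying the variables together
  - x is divisible by 4: restricts x to multiples of 4
  - y is divisible by 5: restricts y to multiples of 5
  - x = 5 OR y = 5: forces a choice: either x = 5 or y = 5

Modular obstruction: writing x = 4x' and writing y = 5y', every remaining term of the linear equation is divisible by 2, so the left side is ≡ 0 (mod 2); but the right side 19 ≡ 1 (mod 2). No integers can satisfy it.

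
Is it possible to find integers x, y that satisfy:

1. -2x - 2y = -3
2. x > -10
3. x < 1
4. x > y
No

Even the single constraint (-2x - 2y = -3) is infeasible over the integers.

  - -2x - 2y = -3: every term on the left is divisible by 2, so the LHS ≡ 0 (mod 2), but the RHS -3 is not — no integer solution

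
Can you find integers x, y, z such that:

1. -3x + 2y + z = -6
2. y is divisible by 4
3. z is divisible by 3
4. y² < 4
Yes

Take x = 2, y = 0, z = 0. Substituting into each constraint:
  (1) -3(2) + 2(0) + 0 = -6 ✓
  (2) 0 = 4 × 0, remainder 0 ✓
  (3) 0 = 3 × 0, remainder 0 ✓
  (4) y² = (0)² = 0, and 0 < 4 ✓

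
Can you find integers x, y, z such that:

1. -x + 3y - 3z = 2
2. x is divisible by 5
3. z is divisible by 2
Yes

Take x = -5, y = -1, z = 0. Substituting into each constraint:
  (1) 5 + 3(-1) - 3(0) = 2 ✓
  (2) -5 = 5 × -1, remainder 0 ✓
  (3) 0 = 2 × 0, remainder 0 ✓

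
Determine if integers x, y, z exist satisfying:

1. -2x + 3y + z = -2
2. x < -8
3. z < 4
Yes

Take x = -9, y = -7, z = 1. Substituting into each constraint:
  (1) -2(-9) + 3(-7) + 1 = -2 ✓
  (2) -9 < -8 ✓
  (3) 1 < 4 ✓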